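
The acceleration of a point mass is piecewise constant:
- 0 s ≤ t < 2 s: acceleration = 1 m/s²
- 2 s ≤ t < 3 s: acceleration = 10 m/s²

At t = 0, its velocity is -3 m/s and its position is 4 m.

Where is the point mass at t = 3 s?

On each constant-a segment, Δv = aΔt and Δx = v₀Δt + ½aΔt²; chain segment to segment.
0–2 s: v starts -3 m/s; Δx = -3·2 + ½·1·2² = -4 m; v ends -1 m/s.
2–3 s: v starts -1 m/s; Δx = -1·1 + ½·10·1² = 4 m; v ends 9 m/s.
x(3) = 4 + Σ Δx = 4 m.

4 m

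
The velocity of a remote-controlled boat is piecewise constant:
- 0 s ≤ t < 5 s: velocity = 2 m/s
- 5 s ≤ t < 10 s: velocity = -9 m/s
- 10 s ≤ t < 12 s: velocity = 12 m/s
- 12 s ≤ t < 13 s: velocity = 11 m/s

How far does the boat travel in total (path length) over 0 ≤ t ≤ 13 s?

90 m

Total distance travelled is ∫|v| dt — sum the magnitudes of each area piece.
0–5 s: |2| × 5 = 10 m
5–10 s: |-9| × 5 = 45 m
10–12 s: |12| × 2 = 24 m
12–13 s: |11| × 1 = 11 m
Total distance = 90 m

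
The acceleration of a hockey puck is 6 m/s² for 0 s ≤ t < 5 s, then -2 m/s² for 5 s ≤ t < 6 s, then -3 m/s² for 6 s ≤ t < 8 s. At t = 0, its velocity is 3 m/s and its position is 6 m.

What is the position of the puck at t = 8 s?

On each constant-a segment, Δv = aΔt and Δx = v₀Δt + ½aΔt²; chain segment to segment.
0–5 s: v starts 3 m/s; Δx = 3·5 + ½·6·5² = 90 m; v ends 33 m/s.
5–6 s: v starts 33 m/s; Δx = 33·1 + ½·-2·1² = 32 m; v ends 31 m/s.
6–8 s: v starts 31 m/s; Δx = 31·2 + ½·-3·2² = 56 m; v ends 25 m/s.
x(8) = 6 + Σ Δx = 184 m.

184 m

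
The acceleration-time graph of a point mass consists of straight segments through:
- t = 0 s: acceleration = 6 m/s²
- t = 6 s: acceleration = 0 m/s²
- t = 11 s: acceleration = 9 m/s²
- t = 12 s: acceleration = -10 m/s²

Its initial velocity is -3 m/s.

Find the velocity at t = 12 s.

Δv equals the area under the a-t graph; then v = v₀ + Δv.
0–6 s: ½(6 + 0)(6) = 18 m/s
6–11 s: ½(0 + 9)(5) = 22.5 m/s
11–12 s: ½(9 + -10)(1) = -0.5 m/s
Δv = 40 m/s, so v(12) = -3 + (40) = 37 m/s.

37 m/s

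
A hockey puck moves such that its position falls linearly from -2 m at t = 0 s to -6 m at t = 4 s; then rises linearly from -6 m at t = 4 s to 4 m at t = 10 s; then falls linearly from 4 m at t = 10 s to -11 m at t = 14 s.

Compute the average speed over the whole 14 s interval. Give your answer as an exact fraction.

Average speed = (total path length)/(elapsed time); on a piecewise-linear x-t graph the path length is Σ|Δx|.
0–4 s: |Δx| = |-6 − -2| = 4 m
4–10 s: |Δx| = |4 − -6| = 10 m
10–14 s: |Δx| = |-11 − 4| = 15 m
Total path = 29 m; average speed = 29/14 = 29/14 m/s.

29/14 m/s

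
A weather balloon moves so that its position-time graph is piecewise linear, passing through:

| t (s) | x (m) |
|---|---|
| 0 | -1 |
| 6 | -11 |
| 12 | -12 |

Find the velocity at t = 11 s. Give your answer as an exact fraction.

Velocity is the slope of the x-t graph on 6–12 s: (-12 − -11)/(12 − 6) = -1/6 m/s.

-1/6 m/s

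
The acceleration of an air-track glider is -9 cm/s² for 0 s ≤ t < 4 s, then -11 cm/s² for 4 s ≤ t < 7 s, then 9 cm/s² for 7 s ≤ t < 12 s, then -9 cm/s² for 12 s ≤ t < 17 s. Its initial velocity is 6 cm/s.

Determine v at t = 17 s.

-63 cm/s

Δv equals the area under the a-t graph; then v = v₀ + Δv.
0–4 s: -9 × 4 = -36 cm/s
4–7 s: -11 × 3 = -33 cm/s
7–12 s: 9 × 5 = 45 cm/s
12–17 s: -9 × 5 = -45 cm/s
Δv = -69 cm/s, so v(17) = 6 + (-69) = -63 cm/s.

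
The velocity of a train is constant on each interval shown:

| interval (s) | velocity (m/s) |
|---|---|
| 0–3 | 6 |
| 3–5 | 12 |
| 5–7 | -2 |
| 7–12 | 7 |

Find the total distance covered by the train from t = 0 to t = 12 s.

81 m

Distance (not displacement) is the total path length: add the absolute areas under v-t.
0–3 s: |6| × 3 = 18 m
3–5 s: |12| × 2 = 24 m
5–7 s: |-2| × 2 = 4 m
7–12 s: |7| × 5 = 35 m
Total distance = 81 m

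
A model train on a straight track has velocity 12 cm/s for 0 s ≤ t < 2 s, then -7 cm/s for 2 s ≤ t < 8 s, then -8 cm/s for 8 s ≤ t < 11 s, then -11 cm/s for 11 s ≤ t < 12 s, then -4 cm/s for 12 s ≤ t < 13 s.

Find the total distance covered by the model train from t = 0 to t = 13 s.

Total distance travelled is ∫|v| dt — sum the magnitudes of each area piece.
0–2 s: |12| × 2 = 24 cm
2–8 s: |-7| × 6 = 42 cm
8–11 s: |-8| × 3 = 24 cm
11–12 s: |-11| × 1 = 11 cm
12–13 s: |-4| × 1 = 4 cm
Total distance = 105 cm

105 cm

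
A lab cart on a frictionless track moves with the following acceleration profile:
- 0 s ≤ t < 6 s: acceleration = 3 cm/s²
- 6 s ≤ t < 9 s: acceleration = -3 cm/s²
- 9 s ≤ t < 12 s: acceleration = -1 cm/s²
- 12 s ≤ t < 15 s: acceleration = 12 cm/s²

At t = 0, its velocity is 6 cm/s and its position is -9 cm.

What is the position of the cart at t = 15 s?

On each constant-a segment, Δv = aΔt and Δx = v₀Δt + ½aΔt²; chain segment to segment.
0–6 s: v starts 6 cm/s; Δx = 6·6 + ½·3·6² = 90 cm; v ends 24 cm/s.
6–9 s: v starts 24 cm/s; Δx = 24·3 + ½·-3·3² = 58.5 cm; v ends 15 cm/s.
9–12 s: v starts 15 cm/s; Δx = 15·3 + ½·-1·3² = 40.5 cm; v ends 12 cm/s.
12–15 s: v starts 12 cm/s; Δx = 12·3 + ½·12·3² = 90 cm; v ends 48 cm/s.
x(15) = -9 + Σ Δx = 270 cm.

270 cm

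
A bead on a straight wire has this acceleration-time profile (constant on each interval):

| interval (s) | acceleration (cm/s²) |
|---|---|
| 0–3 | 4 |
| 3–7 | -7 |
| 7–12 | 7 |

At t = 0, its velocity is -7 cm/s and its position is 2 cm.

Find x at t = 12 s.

-64.5 cm

On each constant-a segment, Δv = aΔt and Δx = v₀Δt + ½aΔt²; chain segment to segment.
0–3 s: v starts -7 cm/s; Δx = -7·3 + ½·4·3² = -3 cm; v ends 5 cm/s.
3–7 s: v starts 5 cm/s; Δx = 5·4 + ½·-7·4² = -36 cm; v ends -23 cm/s.
7–12 s: v starts -23 cm/s; Δx = -23·5 + ½·7·5² = -27.5 cm; v ends 12 cm/s.
x(12) = 2 + Σ Δx = -64.5 cm.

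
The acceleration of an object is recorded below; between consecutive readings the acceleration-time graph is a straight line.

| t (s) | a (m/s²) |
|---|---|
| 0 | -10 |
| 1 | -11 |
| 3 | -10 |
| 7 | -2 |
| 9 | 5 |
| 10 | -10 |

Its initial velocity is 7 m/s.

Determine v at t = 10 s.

Δv equals the area under the a-t graph; then v = v₀ + Δv.
0–1 s: ½(-10 + -11)(1) = -10.5 m/s
1–3 s: ½(-11 + -10)(2) = -21 m/s
3–7 s: ½(-10 + -2)(4) = -24 m/s
7–9 s: ½(-2 + 5)(2) = 3 m/s
9–10 s: ½(5 + -10)(1) = -2.5 m/s
Δv = -55 m/s, so v(10) = 7 + (-55) = -48 m/s.

-48 m/s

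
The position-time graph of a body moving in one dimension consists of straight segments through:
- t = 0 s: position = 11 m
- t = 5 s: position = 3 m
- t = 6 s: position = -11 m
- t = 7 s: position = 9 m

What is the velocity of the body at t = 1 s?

Velocity is the slope of the x-t graph on 0–5 s: (3 − 11)/(5 − 0) = -1.6 m/s.

-1.6 m/s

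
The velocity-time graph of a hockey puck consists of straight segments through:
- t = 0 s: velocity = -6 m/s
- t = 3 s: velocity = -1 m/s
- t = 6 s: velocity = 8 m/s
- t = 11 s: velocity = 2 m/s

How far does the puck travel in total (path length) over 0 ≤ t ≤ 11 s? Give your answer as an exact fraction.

139/3 m

Distance (not displacement) is the total path length: add the absolute areas under v-t.
0–3 s: |½(-6 + -1)(3)| = 10.5 m
3–6 s: v = 0 at t = 10/3 s; triangle areas 1/6 + 32/3 = 65/6 m
6–11 s: |½(8 + 2)(5)| = 25 m
Total distance = 139/3 m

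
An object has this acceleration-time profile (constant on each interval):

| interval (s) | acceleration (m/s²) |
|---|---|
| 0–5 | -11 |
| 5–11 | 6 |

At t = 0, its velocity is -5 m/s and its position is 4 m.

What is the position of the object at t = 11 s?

-410.5 m

On each constant-a segment, Δv = aΔt and Δx = v₀Δt + ½aΔt²; chain segment to segment.
0–5 s: v starts -5 m/s; Δx = -5·5 + ½·-11·5² = -162.5 m; v ends -60 m/s.
5–11 s: v starts -60 m/s; Δx = -60·6 + ½·6·6² = -252 m; v ends -24 m/s.
x(11) = 4 + Σ Δx = -410.5 m.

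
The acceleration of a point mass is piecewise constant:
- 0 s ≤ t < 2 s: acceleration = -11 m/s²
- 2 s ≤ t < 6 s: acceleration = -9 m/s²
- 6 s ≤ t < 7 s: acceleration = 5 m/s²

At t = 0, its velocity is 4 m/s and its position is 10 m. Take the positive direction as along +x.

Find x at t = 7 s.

-199.5 m

On each constant-a segment, Δv = aΔt and Δx = v₀Δt + ½aΔt²; chain segment to segment.
0–2 s: v starts 4 m/s; Δx = 4·2 + ½·-11·2² = -14 m; v ends -18 m/s.
2–6 s: v starts -18 m/s; Δx = -18·4 + ½·-9·4² = -144 m; v ends -54 m/s.
6–7 s: v starts -54 m/s; Δx = -54·1 + ½·5·1² = -51.5 m; v ends -49 m/s.
x(7) = 10 + Σ Δx = -199.5 m.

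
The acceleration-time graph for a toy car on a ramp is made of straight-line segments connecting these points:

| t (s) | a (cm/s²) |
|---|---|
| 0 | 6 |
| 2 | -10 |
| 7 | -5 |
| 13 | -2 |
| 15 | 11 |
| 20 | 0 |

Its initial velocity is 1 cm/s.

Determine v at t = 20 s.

-25 cm/s

Δv equals the area under the a-t graph; then v = v₀ + Δv.
0–2 s: ½(6 + -10)(2) = -4 cm/s
2–7 s: ½(-10 + -5)(5) = -37.5 cm/s
7–13 s: ½(-5 + -2)(6) = -21 cm/s
13–15 s: ½(-2 + 11)(2) = 9 cm/s
15–20 s: ½(11 + 0)(5) = 27.5 cm/s
Δv = -26 cm/s, so v(20) = 1 + (-26) = -25 cm/s.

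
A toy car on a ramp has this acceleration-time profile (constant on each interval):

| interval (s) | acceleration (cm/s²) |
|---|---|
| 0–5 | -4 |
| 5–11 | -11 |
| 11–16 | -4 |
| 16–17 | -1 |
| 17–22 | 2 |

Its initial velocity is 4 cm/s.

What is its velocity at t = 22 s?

-93 cm/s

Δv equals the area under the a-t graph; then v = v₀ + Δv.
0–5 s: -4 × 5 = -20 cm/s
5–11 s: -11 × 6 = -66 cm/s
11–16 s: -4 × 5 = -20 cm/s
16–17 s: -1 × 1 = -1 cm/s
17–22 s: 2 × 5 = 10 cm/s
Δv = -97 cm/s, so v(22) = 4 + (-97) = -93 cm/s.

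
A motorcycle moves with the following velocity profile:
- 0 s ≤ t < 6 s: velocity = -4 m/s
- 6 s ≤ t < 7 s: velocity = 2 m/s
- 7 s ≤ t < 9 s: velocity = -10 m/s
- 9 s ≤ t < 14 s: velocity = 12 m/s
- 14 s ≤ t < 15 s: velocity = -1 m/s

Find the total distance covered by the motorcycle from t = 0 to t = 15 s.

107 m

Total distance travelled is ∫|v| dt — sum the magnitudes of each area piece.
0–6 s: |-4| × 6 = 24 m
6–7 s: |2| × 1 = 2 m
7–9 s: |-10| × 2 = 20 m
9–14 s: |12| × 5 = 60 m
14–15 s: |-1| × 1 = 1 m
Total distance = 107 m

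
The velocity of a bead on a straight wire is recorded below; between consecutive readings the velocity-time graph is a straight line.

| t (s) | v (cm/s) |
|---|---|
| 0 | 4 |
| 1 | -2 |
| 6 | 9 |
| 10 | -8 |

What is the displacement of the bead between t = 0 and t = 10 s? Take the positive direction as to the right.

20.5 cm

Displacement is the signed area under the v-t curve.
0–1 s: ½(4 + -2)(1) = 1 cm
1–6 s: ½(-2 + 9)(5) = 17.5 cm
6–10 s: ½(9 + -8)(4) = 2 cm
Net displacement = 20.5 cm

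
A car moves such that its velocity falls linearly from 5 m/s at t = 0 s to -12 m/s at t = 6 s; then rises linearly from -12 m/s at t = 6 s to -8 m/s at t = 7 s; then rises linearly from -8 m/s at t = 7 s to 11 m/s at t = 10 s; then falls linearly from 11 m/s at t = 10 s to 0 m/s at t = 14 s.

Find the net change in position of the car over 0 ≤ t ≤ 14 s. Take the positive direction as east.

Displacement is the signed area under the v-t curve.
0–6 s: ½(5 + -12)(6) = -21 m
6–7 s: ½(-12 + -8)(1) = -10 m
7–10 s: ½(-8 + 11)(3) = 4.5 m
10–14 s: ½(11 + 0)(4) = 22 m
Net displacement = -4.5 m

-4.5 m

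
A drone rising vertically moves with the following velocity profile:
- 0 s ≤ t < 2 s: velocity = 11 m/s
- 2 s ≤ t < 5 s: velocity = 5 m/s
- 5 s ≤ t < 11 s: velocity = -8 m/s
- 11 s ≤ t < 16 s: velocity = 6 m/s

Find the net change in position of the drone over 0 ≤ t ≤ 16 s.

Net displacement equals the area under the velocity-time graph (areas below the axis count negative).
0–2 s: 11 × 2 = 22 m
2–5 s: 5 × 3 = 15 m
5–11 s: -8 × 6 = -48 m
11–16 s: 6 × 5 = 30 m
Net displacement = 19 m

19 m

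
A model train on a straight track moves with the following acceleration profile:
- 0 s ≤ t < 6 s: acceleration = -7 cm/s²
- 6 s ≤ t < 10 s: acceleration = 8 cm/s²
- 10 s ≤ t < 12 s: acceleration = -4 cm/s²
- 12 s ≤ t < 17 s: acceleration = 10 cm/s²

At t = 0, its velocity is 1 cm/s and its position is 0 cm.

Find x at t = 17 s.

On each constant-a segment, Δv = aΔt and Δx = v₀Δt + ½aΔt²; chain segment to segment.
0–6 s: v starts 1 cm/s; Δx = 1·6 + ½·-7·6² = -120 cm; v ends -41 cm/s.
6–10 s: v starts -41 cm/s; Δx = -41·4 + ½·8·4² = -100 cm; v ends -9 cm/s.
10–12 s: v starts -9 cm/s; Δx = -9·2 + ½·-4·2² = -26 cm; v ends -17 cm/s.
12–17 s: v starts -17 cm/s; Δx = -17·5 + ½·10·5² = 40 cm; v ends 33 cm/s.
x(17) = 0 + Σ Δx = -206 cm.

-206 cm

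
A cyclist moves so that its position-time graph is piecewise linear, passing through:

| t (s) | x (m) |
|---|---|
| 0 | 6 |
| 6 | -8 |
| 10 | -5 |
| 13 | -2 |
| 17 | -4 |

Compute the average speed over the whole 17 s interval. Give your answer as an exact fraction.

22/17 m/s

Average speed = (total path length)/(elapsed time); on a piecewise-linear x-t graph the path length is Σ|Δx|.
0–6 s: |Δx| = |-8 − 6| = 14 m
6–10 s: |Δx| = |-5 − -8| = 3 m
10–13 s: |Δx| = |-2 − -5| = 3 m
13–17 s: |Δx| = |-4 − -2| = 2 m
Total path = 22 m; average speed = 22/17 = 22/17 m/s.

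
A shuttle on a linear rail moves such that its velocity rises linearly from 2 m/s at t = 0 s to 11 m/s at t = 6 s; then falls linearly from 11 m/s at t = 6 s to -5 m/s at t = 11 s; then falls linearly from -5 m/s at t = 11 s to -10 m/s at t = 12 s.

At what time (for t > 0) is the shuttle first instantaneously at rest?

v changes sign on 6–11 s (from 11 to -5); the graph is linear there, so v = 0 at t = 6 + (-11)·(11 − 6)/(-5 − 11) = 9.4375 s.

t = 9.4375 s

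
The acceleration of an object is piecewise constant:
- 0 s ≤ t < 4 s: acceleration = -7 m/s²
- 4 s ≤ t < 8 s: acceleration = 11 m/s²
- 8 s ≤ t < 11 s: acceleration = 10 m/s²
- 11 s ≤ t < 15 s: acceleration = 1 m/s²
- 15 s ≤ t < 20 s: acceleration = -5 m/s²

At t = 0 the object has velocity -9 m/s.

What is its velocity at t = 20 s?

Δv equals the area under the a-t graph; then v = v₀ + Δv.
0–4 s: -7 × 4 = -28 m/s
4–8 s: 11 × 4 = 44 m/s
8–11 s: 10 × 3 = 30 m/s
11–15 s: 1 × 4 = 4 m/s
15–20 s: -5 × 5 = -25 m/s
Δv = 25 m/s, so v(20) = -9 + (25) = 16 m/s.

16 m/s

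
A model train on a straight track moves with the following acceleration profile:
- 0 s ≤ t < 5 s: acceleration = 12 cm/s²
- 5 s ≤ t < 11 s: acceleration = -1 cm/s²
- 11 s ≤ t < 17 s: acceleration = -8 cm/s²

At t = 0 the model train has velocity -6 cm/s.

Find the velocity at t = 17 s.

Δv equals the area under the a-t graph; then v = v₀ + Δv.
0–5 s: 12 × 5 = 60 cm/s
5–11 s: -1 × 6 = -6 cm/s
11–17 s: -8 × 6 = -48 cm/s
Δv = 6 cm/s, so v(17) = -6 + (6) = 0 cm/s.

0 cm/s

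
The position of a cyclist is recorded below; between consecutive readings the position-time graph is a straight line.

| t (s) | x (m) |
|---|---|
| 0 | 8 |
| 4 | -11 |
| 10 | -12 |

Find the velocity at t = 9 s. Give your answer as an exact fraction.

-1/6 m/s

Velocity is the slope of the x-t graph on 4–10 s: (-12 − -11)/(10 − 4) = -1/6 m/s.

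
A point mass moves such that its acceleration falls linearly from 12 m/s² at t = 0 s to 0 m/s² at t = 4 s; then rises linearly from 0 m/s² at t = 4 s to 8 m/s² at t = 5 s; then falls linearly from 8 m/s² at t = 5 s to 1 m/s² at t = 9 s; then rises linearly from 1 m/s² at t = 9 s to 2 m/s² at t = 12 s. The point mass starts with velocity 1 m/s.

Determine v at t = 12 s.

51.5 m/s

Δv equals the area under the a-t graph; then v = v₀ + Δv.
0–4 s: ½(12 + 0)(4) = 24 m/s
4–5 s: ½(0 + 8)(1) = 4 m/s
5–9 s: ½(8 + 1)(4) = 18 m/s
9–12 s: ½(1 + 2)(3) = 4.5 m/s
Δv = 50.5 m/s, so v(12) = 1 + (50.5) = 51.5 m/s.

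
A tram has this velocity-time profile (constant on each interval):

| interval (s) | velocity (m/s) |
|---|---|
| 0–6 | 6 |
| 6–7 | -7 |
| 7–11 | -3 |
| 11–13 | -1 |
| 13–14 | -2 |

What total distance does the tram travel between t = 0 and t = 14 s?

59 m

Total distance travelled is ∫|v| dt — sum the magnitudes of each area piece.
0–6 s: |6| × 6 = 36 m
6–7 s: |-7| × 1 = 7 m
7–11 s: |-3| × 4 = 12 m
11–13 s: |-1| × 2 = 2 m
13–14 s: |-2| × 1 = 2 m
Total distance = 59 m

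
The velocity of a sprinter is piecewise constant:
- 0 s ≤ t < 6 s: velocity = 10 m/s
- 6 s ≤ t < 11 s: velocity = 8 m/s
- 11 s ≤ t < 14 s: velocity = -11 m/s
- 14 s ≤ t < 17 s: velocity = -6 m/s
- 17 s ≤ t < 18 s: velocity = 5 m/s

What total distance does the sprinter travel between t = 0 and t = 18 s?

156 m

Total distance travelled is ∫|v| dt — sum the magnitudes of each area piece.
0–6 s: |10| × 6 = 60 m
6–11 s: |8| × 5 = 40 m
11–14 s: |-11| × 3 = 33 m
14–17 s: |-6| × 3 = 18 m
17–18 s: |5| × 1 = 5 m
Total distance = 156 m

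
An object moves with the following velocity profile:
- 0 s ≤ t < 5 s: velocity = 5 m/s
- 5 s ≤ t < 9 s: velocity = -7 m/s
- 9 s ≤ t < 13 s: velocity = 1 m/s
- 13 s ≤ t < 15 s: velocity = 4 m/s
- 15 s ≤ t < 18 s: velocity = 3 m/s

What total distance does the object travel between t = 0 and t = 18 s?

74 m

Total distance travelled is ∫|v| dt — sum the magnitudes of each area piece.
0–5 s: |5| × 5 = 25 m
5–9 s: |-7| × 4 = 28 m
9–13 s: |1| × 4 = 4 m
13–15 s: |4| × 2 = 8 m
15–18 s: |3| × 3 = 9 m
Total distance = 74 m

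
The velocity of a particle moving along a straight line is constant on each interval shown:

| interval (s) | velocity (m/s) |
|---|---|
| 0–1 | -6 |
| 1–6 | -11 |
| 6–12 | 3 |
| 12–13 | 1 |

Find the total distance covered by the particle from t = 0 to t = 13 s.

Total distance travelled is ∫|v| dt — sum the magnitudes of each area piece.
0–1 s: |-6| × 1 = 6 m
1–6 s: |-11| × 5 = 55 m
6–12 s: |3| × 6 = 18 m
12–13 s: |1| × 1 = 1 m
Total distance = 80 m

80 m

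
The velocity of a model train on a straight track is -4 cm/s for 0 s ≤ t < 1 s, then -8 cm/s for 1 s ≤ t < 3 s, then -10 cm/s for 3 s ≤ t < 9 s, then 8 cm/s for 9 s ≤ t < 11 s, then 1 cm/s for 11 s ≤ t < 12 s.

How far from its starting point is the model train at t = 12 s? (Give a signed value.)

-63 cm

Net displacement equals the area under the velocity-time graph (areas below the axis count negative).
0–1 s: -4 × 1 = -4 cm
1–3 s: -8 × 2 = -16 cm
3–9 s: -10 × 6 = -60 cm
9–11 s: 8 × 2 = 16 cm
11–12 s: 1 × 1 = 1 cm
Net displacement = -63 cm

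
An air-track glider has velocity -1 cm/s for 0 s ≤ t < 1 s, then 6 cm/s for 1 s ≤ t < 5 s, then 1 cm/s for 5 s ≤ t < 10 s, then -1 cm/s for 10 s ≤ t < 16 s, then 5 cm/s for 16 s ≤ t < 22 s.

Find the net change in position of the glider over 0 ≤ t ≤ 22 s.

Displacement is the signed area under the v-t curve.
0–1 s: -1 × 1 = -1 cm
1–5 s: 6 × 4 = 24 cm
5–10 s: 1 × 5 = 5 cm
10–16 s: -1 × 6 = -6 cm
16–22 s: 5 × 6 = 30 cm
Net displacement = 52 cm

52 cm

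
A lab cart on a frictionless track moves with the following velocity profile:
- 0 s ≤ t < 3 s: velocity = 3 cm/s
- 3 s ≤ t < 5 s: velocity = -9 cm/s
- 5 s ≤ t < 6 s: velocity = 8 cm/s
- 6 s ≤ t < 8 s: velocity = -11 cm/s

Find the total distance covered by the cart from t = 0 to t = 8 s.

Distance (not displacement) is the total path length: add the absolute areas under v-t.
0–3 s: |3| × 3 = 9 cm
3–5 s: |-9| × 2 = 18 cm
5–6 s: |8| × 1 = 8 cm
6–8 s: |-11| × 2 = 22 cm
Total distance = 57 cm

57 cm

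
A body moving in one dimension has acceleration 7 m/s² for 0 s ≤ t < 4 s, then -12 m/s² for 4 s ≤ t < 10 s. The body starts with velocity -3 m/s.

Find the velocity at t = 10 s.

-47 m/s

Δv equals the area under the a-t graph; then v = v₀ + Δv.
0–4 s: 7 × 4 = 28 m/s
4–10 s: -12 × 6 = -72 m/s
Δv = -44 m/s, so v(10) = -3 + (-44) = -47 m/s.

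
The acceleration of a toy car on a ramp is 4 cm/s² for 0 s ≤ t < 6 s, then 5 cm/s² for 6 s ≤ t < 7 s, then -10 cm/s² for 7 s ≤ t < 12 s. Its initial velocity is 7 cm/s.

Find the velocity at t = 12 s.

Δv equals the area under the a-t graph; then v = v₀ + Δv.
0–6 s: 4 × 6 = 24 cm/s
6–7 s: 5 × 1 = 5 cm/s
7–12 s: -10 × 5 = -50 cm/s
Δv = -21 cm/s, so v(12) = 7 + (-21) = -14 cm/s.

-14 cm/s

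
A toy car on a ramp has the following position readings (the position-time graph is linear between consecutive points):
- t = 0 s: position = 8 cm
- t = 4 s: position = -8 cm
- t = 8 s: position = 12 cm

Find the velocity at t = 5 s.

Velocity is the slope of the x-t graph on 4–8 s: (12 − -8)/(8 − 4) = 5 cm/s.

5 cm/s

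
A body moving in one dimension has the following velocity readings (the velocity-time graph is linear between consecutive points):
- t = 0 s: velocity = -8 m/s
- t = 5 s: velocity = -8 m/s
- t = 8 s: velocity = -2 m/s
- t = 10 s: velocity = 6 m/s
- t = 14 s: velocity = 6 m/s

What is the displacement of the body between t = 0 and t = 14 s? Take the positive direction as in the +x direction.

Net displacement equals the area under the velocity-time graph (areas below the axis count negative).
0–5 s: -8 × 5 = -40 m
5–8 s: ½(-8 + -2)(3) = -15 m
8–10 s: ½(-2 + 6)(2) = 4 m
10–14 s: 6 × 4 = 24 m
Net displacement = -27 m

-27 m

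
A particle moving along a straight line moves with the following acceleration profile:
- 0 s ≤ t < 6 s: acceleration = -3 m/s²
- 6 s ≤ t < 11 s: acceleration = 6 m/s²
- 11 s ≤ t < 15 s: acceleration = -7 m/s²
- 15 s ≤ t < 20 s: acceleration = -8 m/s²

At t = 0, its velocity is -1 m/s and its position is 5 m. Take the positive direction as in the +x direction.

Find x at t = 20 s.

-272 m

On each constant-a segment, Δv = aΔt and Δx = v₀Δt + ½aΔt²; chain segment to segment.
0–6 s: v starts -1 m/s; Δx = -1·6 + ½·-3·6² = -60 m; v ends -19 m/s.
6–11 s: v starts -19 m/s; Δx = -19·5 + ½·6·5² = -20 m; v ends 11 m/s.
11–15 s: v starts 11 m/s; Δx = 11·4 + ½·-7·4² = -12 m; v ends -17 m/s.
15–20 s: v starts -17 m/s; Δx = -17·5 + ½·-8·5² = -185 m; v ends -57 m/s.
x(20) = 5 + Σ Δx = -272 m.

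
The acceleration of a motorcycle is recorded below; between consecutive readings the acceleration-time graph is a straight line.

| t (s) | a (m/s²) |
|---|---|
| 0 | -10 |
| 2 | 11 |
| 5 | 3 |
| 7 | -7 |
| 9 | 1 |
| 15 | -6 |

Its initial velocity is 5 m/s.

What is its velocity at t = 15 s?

Δv equals the area under the a-t graph; then v = v₀ + Δv.
0–2 s: ½(-10 + 11)(2) = 1 m/s
2–5 s: ½(11 + 3)(3) = 21 m/s
5–7 s: ½(3 + -7)(2) = -4 m/s
7–9 s: ½(-7 + 1)(2) = -6 m/s
9–15 s: ½(1 + -6)(6) = -15 m/s
Δv = -3 m/s, so v(15) = 5 + (-3) = 2 m/s.

2 m/s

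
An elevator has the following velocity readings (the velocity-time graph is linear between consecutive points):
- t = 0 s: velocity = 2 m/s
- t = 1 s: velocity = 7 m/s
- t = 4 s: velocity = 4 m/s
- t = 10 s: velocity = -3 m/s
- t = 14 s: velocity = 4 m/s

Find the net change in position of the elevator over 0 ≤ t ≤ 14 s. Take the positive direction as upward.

26 m

Net displacement equals the area under the velocity-time graph (areas below the axis count negative).
0–1 s: ½(2 + 7)(1) = 4.5 m
1–4 s: ½(7 + 4)(3) = 16.5 m
4–10 s: ½(4 + -3)(6) = 3 m
10–14 s: ½(-3 + 4)(4) = 2 m
Net displacement = 26 m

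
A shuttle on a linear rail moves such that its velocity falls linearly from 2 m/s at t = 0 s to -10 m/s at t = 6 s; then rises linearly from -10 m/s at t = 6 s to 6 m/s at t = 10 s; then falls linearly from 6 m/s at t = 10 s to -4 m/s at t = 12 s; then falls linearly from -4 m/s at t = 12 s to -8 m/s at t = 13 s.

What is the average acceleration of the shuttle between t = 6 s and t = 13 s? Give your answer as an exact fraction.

Average acceleration = Δv/Δt = (-8 − -10)/(13 − 6) = 2/7 m/s².

2/7 m/s²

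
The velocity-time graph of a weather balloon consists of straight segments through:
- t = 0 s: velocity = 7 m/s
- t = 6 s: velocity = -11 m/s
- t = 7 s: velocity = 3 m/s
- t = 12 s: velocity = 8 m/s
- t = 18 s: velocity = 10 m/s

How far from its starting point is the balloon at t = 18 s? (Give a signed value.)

Displacement is the signed area under the v-t curve.
0–6 s: ½(7 + -11)(6) = -12 m
6–7 s: ½(-11 + 3)(1) = -4 m
7–12 s: ½(3 + 8)(5) = 27.5 m
12–18 s: ½(8 + 10)(6) = 54 m
Net displacement = 65.5 m

65.5 m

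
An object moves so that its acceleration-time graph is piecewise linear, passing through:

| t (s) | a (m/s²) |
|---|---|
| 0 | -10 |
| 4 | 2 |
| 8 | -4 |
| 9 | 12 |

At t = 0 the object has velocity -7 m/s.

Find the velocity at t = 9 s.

-23 m/s

Δv equals the area under the a-t graph; then v = v₀ + Δv.
0–4 s: ½(-10 + 2)(4) = -16 m/s
4–8 s: ½(2 + -4)(4) = -4 m/s
8–9 s: ½(-4 + 12)(1) = 4 m/s
Δv = -16 m/s, so v(9) = -7 + (-16) = -23 m/s.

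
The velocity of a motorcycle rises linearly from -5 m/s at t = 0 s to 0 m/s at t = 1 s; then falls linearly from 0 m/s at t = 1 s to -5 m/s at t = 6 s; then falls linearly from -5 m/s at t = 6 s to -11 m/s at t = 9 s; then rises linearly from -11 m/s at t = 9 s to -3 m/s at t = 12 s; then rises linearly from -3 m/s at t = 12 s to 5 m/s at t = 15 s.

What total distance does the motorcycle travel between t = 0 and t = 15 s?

66.375 m

Distance (not displacement) is the total path length: add the absolute areas under v-t.
0–1 s: |½(-5 + 0)(1)| = 2.5 m
1–6 s: |½(0 + -5)(5)| = 12.5 m
6–9 s: |½(-5 + -11)(3)| = 24 m
9–12 s: |½(-11 + -3)(3)| = 21 m
12–15 s: v = 0 at t = 13.125 s; triangle areas 1.6875 + 4.6875 = 6.375 m
Total distance = 66.375 m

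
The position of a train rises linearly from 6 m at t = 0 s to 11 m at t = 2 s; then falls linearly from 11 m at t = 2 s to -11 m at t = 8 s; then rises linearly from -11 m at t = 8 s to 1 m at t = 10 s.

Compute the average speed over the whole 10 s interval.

3.9 m/s

Average speed = (total path length)/(elapsed time); on a piecewise-linear x-t graph the path length is Σ|Δx|.
0–2 s: |Δx| = |11 − 6| = 5 m
2–8 s: |Δx| = |-11 − 11| = 22 m
8–10 s: |Δx| = |1 − -11| = 12 m
Total path = 39 m; average speed = 39/10 = 3.9 m/s.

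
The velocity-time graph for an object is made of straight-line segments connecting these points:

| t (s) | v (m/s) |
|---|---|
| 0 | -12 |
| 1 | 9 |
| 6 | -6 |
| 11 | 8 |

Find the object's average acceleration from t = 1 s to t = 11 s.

-0.1 m/s²

Average acceleration = Δv/Δt = (8 − 9)/(11 − 1) = -0.1 m/s².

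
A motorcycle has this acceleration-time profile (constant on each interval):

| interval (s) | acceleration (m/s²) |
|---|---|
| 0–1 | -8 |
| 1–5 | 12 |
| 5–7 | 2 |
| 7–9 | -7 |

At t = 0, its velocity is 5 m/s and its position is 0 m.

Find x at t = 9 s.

On each constant-a segment, Δv = aΔt and Δx = v₀Δt + ½aΔt²; chain segment to segment.
0–1 s: v starts 5 m/s; Δx = 5·1 + ½·-8·1² = 1 m; v ends -3 m/s.
1–5 s: v starts -3 m/s; Δx = -3·4 + ½·12·4² = 84 m; v ends 45 m/s.
5–7 s: v starts 45 m/s; Δx = 45·2 + ½·2·2² = 94 m; v ends 49 m/s.
7–9 s: v starts 49 m/s; Δx = 49·2 + ½·-7·2² = 84 m; v ends 35 m/s.
x(9) = 0 + Σ Δx = 263 m.

263 m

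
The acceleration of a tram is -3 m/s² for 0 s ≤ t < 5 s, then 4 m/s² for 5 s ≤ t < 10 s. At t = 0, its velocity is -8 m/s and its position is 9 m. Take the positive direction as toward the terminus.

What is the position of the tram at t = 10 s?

On each constant-a segment, Δv = aΔt and Δx = v₀Δt + ½aΔt²; chain segment to segment.
0–5 s: v starts -8 m/s; Δx = -8·5 + ½·-3·5² = -77.5 m; v ends -23 m/s.
5–10 s: v starts -23 m/s; Δx = -23·5 + ½·4·5² = -65 m; v ends -3 m/s.
x(10) = 9 + Σ Δx = -133.5 m.

-133.5 m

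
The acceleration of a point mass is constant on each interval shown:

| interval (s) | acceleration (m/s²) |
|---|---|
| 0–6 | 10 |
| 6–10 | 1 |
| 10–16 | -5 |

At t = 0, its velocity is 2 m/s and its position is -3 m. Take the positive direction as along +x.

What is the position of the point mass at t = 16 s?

751 m

On each constant-a segment, Δv = aΔt and Δx = v₀Δt + ½aΔt²; chain segment to segment.
0–6 s: v starts 2 m/s; Δx = 2·6 + ½·10·6² = 192 m; v ends 62 m/s.
6–10 s: v starts 62 m/s; Δx = 62·4 + ½·1·4² = 256 m; v ends 66 m/s.
10–16 s: v starts 66 m/s; Δx = 66·6 + ½·-5·6² = 306 m; v ends 36 m/s.
x(16) = -3 + Σ Δx = 751 m.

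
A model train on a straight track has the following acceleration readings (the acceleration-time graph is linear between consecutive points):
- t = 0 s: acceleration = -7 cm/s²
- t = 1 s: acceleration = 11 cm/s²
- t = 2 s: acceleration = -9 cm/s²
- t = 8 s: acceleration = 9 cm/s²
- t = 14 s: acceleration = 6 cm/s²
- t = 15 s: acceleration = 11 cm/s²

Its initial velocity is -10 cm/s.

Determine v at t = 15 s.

Δv equals the area under the a-t graph; then v = v₀ + Δv.
0–1 s: ½(-7 + 11)(1) = 2 cm/s
1–2 s: ½(11 + -9)(1) = 1 cm/s
2–8 s: ½(-9 + 9)(6) = 0 cm/s
8–14 s: ½(9 + 6)(6) = 45 cm/s
14–15 s: ½(6 + 11)(1) = 8.5 cm/s
Δv = 56.5 cm/s, so v(15) = -10 + (56.5) = 46.5 cm/s.

46.5 cm/s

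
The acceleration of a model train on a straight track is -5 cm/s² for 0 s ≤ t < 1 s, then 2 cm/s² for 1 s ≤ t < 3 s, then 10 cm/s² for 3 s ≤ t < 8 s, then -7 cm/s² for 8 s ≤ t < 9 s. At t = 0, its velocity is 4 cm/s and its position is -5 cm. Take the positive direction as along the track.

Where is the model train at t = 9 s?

188 cm

On each constant-a segment, Δv = aΔt and Δx = v₀Δt + ½aΔt²; chain segment to segment.
0–1 s: v starts 4 cm/s; Δx = 4·1 + ½·-5·1² = 1.5 cm; v ends -1 cm/s.
1–3 s: v starts -1 cm/s; Δx = -1·2 + ½·2·2² = 2 cm; v ends 3 cm/s.
3–8 s: v starts 3 cm/s; Δx = 3·5 + ½·10·5² = 140 cm; v ends 53 cm/s.
8–9 s: v starts 53 cm/s; Δx = 53·1 + ½·-7·1² = 49.5 cm; v ends 46 cm/s.
x(9) = -5 + Σ Δx = 188 cm.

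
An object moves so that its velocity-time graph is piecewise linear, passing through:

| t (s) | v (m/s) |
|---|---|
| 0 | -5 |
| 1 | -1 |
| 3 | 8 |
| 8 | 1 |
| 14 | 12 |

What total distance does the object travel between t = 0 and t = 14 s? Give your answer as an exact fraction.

1291/18 m

Distance (not displacement) is the total path length: add the absolute areas under v-t.
0–1 s: |½(-5 + -1)(1)| = 3 m
1–3 s: v = 0 at t = 11/9 s; triangle areas 1/9 + 64/9 = 65/9 m
3–8 s: |½(8 + 1)(5)| = 22.5 m
8–14 s: |½(1 + 12)(6)| = 39 m
Total distance = 1291/18 m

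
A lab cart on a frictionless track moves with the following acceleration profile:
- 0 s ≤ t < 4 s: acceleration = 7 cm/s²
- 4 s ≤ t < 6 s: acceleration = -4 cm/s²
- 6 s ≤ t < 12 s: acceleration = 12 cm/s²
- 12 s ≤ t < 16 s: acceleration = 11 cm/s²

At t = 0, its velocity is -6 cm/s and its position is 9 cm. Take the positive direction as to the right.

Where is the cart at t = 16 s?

809 cm

On each constant-a segment, Δv = aΔt and Δx = v₀Δt + ½aΔt²; chain segment to segment.
0–4 s: v starts -6 cm/s; Δx = -6·4 + ½·7·4² = 32 cm; v ends 22 cm/s.
4–6 s: v starts 22 cm/s; Δx = 22·2 + ½·-4·2² = 36 cm; v ends 14 cm/s.
6–12 s: v starts 14 cm/s; Δx = 14·6 + ½·12·6² = 300 cm; v ends 86 cm/s.
12–16 s: v starts 86 cm/s; Δx = 86·4 + ½·11·4² = 432 cm; v ends 130 cm/s.
x(16) = 9 + Σ Δx = 809 cm.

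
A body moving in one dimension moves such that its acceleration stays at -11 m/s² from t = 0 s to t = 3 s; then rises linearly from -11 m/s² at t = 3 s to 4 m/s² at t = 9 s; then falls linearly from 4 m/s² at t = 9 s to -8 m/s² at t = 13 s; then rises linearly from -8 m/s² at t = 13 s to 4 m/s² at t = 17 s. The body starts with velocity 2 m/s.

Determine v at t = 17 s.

Δv equals the area under the a-t graph; then v = v₀ + Δv.
0–3 s: -11 × 3 = -33 m/s
3–9 s: ½(-11 + 4)(6) = -21 m/s
9–13 s: ½(4 + -8)(4) = -8 m/s
13–17 s: ½(-8 + 4)(4) = -8 m/s
Δv = -70 m/s, so v(17) = 2 + (-70) = -68 m/s.

-68 m/s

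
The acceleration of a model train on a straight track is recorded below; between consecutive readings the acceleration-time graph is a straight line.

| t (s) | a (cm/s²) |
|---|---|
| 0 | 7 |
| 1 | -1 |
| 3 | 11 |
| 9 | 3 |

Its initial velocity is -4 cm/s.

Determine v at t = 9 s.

Δv equals the area under the a-t graph; then v = v₀ + Δv.
0–1 s: ½(7 + -1)(1) = 3 cm/s
1–3 s: ½(-1 + 11)(2) = 10 cm/s
3–9 s: ½(11 + 3)(6) = 42 cm/s
Δv = 55 cm/s, so v(9) = -4 + (55) = 51 cm/s.

51 cm/s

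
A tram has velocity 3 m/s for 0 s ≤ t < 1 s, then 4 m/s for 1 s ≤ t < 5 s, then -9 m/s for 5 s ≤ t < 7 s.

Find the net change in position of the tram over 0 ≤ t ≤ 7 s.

1 m

Net displacement equals the area under the velocity-time graph (areas below the axis count negative).
0–1 s: 3 × 1 = 3 m
1–5 s: 4 × 4 = 16 m
5–7 s: -9 × 2 = -18 m
Net displacement = 1 m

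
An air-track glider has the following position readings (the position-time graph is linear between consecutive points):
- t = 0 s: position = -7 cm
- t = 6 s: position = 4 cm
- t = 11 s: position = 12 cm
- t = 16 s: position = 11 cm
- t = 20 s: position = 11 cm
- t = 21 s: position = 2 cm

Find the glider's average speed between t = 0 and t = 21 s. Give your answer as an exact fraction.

29/21 cm/s

Average speed = (total path length)/(elapsed time); on a piecewise-linear x-t graph the path length is Σ|Δx|.
0–6 s: |Δx| = |4 − -7| = 11 cm
6–11 s: |Δx| = |12 − 4| = 8 cm
11–16 s: |Δx| = |11 − 12| = 1 cm
16–20 s: |Δx| = |11 − 11| = 0 cm
20–21 s: |Δx| = |2 − 11| = 9 cm
Total path = 29 cm; average speed = 29/21 = 29/21 cm/s.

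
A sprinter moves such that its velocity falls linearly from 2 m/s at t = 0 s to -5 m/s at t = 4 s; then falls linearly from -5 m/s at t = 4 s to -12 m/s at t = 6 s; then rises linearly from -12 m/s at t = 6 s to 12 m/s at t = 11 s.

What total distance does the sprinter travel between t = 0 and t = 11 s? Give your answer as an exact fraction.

387/7 m

Distance (not displacement) is the total path length: add the absolute areas under v-t.
0–4 s: v = 0 at t = 8/7 s; triangle areas 8/7 + 50/7 = 58/7 m
4–6 s: |½(-5 + -12)(2)| = 17 m
6–11 s: v = 0 at t = 8.5 s; triangle areas 15 + 15 = 30 m
Total distance = 387/7 m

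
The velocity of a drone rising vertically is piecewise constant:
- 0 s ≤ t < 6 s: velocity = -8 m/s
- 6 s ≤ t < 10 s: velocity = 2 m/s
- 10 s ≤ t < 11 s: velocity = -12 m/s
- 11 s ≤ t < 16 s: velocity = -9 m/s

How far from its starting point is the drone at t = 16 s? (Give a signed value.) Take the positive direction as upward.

-97 m

Net displacement equals the area under the velocity-time graph (areas below the axis count negative).
0–6 s: -8 × 6 = -48 m
6–10 s: 2 × 4 = 8 m
10–11 s: -12 × 1 = -12 m
11–16 s: -9 × 5 = -45 m
Net displacement = -97 m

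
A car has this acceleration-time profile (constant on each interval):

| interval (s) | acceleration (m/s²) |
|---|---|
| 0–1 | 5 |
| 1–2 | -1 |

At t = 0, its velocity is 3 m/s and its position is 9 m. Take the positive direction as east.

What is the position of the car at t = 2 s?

22 m

On each constant-a segment, Δv = aΔt and Δx = v₀Δt + ½aΔt²; chain segment to segment.
0–1 s: v starts 3 m/s; Δx = 3·1 + ½·5·1² = 5.5 m; v ends 8 m/s.
1–2 s: v starts 8 m/s; Δx = 8·1 + ½·-1·1² = 7.5 m; v ends 7 m/s.
x(2) = 9 + Σ Δx = 22 m.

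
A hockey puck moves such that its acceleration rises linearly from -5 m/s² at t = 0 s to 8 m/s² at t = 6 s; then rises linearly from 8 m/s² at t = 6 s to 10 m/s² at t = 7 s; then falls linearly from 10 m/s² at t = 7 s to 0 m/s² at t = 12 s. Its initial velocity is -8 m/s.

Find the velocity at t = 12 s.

Δv equals the area under the a-t graph; then v = v₀ + Δv.
0–6 s: ½(-5 + 8)(6) = 9 m/s
6–7 s: ½(8 + 10)(1) = 9 m/s
7–12 s: ½(10 + 0)(5) = 25 m/s
Δv = 43 m/s, so v(12) = -8 + (43) = 35 m/s.

35 m/s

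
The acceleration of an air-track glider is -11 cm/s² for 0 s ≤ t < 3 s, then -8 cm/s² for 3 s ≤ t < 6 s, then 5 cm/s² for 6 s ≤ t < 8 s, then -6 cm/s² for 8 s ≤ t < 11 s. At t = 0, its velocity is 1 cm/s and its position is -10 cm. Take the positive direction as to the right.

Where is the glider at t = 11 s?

On each constant-a segment, Δv = aΔt and Δx = v₀Δt + ½aΔt²; chain segment to segment.
0–3 s: v starts 1 cm/s; Δx = 1·3 + ½·-11·3² = -46.5 cm; v ends -32 cm/s.
3–6 s: v starts -32 cm/s; Δx = -32·3 + ½·-8·3² = -132 cm; v ends -56 cm/s.
6–8 s: v starts -56 cm/s; Δx = -56·2 + ½·5·2² = -102 cm; v ends -46 cm/s.
8–11 s: v starts -46 cm/s; Δx = -46·3 + ½·-6·3² = -165 cm; v ends -64 cm/s.
x(11) = -10 + Σ Δx = -455.5 cm.

-455.5 cm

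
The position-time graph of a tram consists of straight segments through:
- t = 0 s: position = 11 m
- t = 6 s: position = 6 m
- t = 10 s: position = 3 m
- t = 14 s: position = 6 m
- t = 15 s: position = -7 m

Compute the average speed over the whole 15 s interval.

1.6 m/s

Average speed = (total path length)/(elapsed time); on a piecewise-linear x-t graph the path length is Σ|Δx|.
0–6 s: |Δx| = |6 − 11| = 5 m
6–10 s: |Δx| = |3 − 6| = 3 m
10–14 s: |Δx| = |6 − 3| = 3 m
14–15 s: |Δx| = |-7 − 6| = 13 m
Total path = 24 m; average speed = 24/15 = 1.6 m/s.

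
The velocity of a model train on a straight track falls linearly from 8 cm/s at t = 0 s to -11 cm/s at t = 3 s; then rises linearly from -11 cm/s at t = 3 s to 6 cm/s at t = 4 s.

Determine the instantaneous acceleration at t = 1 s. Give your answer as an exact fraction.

-19/3 cm/s²

Acceleration is the slope of the v-t graph on 0–3 s: (-11 − 8)/(3 − 0) = -19/3 cm/s².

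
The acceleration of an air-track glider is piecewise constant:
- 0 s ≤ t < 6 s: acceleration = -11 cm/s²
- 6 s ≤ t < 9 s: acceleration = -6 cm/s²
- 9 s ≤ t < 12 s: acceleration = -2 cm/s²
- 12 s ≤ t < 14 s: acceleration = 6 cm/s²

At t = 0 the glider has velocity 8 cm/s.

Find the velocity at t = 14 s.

-70 cm/s

Δv equals the area under the a-t graph; then v = v₀ + Δv.
0–6 s: -11 × 6 = -66 cm/s
6–9 s: -6 × 3 = -18 cm/s
9–12 s: -2 × 3 = -6 cm/s
12–14 s: 6 × 2 = 12 cm/s
Δv = -78 cm/s, so v(14) = 8 + (-78) = -70 cm/s.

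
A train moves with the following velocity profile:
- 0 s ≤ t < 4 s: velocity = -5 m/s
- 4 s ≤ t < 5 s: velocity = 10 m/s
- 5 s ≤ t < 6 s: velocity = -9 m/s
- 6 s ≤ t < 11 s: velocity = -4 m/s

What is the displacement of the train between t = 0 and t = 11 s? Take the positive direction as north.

Net displacement equals the area under the velocity-time graph (areas below the axis count negative).
0–4 s: -5 × 4 = -20 m
4–5 s: 10 × 1 = 10 m
5–6 s: -9 × 1 = -9 m
6–11 s: -4 × 5 = -20 m
Net displacement = -39 m

-39 m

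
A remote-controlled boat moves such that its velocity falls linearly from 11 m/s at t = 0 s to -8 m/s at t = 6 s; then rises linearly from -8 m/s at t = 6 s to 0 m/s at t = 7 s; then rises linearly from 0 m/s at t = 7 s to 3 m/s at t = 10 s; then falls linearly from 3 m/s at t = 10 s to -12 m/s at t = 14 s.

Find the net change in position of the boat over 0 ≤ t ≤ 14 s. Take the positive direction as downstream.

Displacement is the signed area under the v-t curve.
0–6 s: ½(11 + -8)(6) = 9 m
6–7 s: ½(-8 + 0)(1) = -4 m
7–10 s: ½(0 + 3)(3) = 4.5 m
10–14 s: ½(3 + -12)(4) = -18 m
Net displacement = -8.5 m

-8.5 m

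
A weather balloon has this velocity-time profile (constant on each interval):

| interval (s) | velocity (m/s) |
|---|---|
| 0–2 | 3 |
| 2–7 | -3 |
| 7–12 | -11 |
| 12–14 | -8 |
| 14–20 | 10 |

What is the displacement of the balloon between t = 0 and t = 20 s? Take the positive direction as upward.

Displacement is the signed area under the v-t curve.
0–2 s: 3 × 2 = 6 m
2–7 s: -3 × 5 = -15 m
7–12 s: -11 × 5 = -55 m
12–14 s: -8 × 2 = -16 m
14–20 s: 10 × 6 = 60 m
Net displacement = -20 m

-20 m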